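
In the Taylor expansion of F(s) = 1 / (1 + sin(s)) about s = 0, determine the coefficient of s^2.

1

Write 1/(1+u) = 1 - u + u^2 - u^3 + ... and substitute the series for u.
F(0) = 1
F′(0) = -1
F′′(0) = 2
So c_2 = F′′(0)/2! = 1.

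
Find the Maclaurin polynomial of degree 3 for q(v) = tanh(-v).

v^3/3 - v

[v^0] = 0;  [v^1] = -1;  [v^2] = 0;  [v^3] = 1/3.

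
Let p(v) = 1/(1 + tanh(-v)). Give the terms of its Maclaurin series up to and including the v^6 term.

Compose series: expand the inner function first, then feed it into the outer expansion.
[v^0] = 1;  [v^1] = 1;  [v^2] = 1;  [v^3] = 2/3;  [v^4] = 1/3;  [v^5] = 2/15;  [v^6] = 2/45.

2*v^6/45 + 2*v^5/15 + v^4/3 + 2*v^3/3 + v^2 + v + 1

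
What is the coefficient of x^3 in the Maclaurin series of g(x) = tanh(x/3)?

-1/81

Differentiate repeatedly and evaluate at the center.
g(0) = 0
g′(0) = 1/3
g′′(0) = 0
g′′′(0) = -2/27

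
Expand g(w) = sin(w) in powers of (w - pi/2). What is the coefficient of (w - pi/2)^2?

g(pi/2) = 1
g′(pi/2) = 0
g′′(pi/2) = -1

-1/2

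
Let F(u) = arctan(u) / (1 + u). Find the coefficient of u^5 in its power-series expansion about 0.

Multiply the two series term by term and collect like powers.
[u^0] = 0;  [u^1] = 1;  [u^2] = -1;  [u^3] = 2/3;  [u^4] = -2/3;  [u^5] = 13/15.

13/15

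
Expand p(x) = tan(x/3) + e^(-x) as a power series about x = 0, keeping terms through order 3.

Add the two expansions coefficient-wise.
p(0) = 1
p′(0) = -2/3
p′′(0) = 1
p′′′(0) = -25/27

-25*x^3/162 + x^2/2 - 2*x/3 + 1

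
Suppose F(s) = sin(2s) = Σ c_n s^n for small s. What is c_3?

-4/3

Use the known series and substitute for the argument.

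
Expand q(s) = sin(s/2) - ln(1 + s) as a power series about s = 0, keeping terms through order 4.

s^4/4 - 17*s^3/48 + s^2/2 - s/2

Add the two expansions coefficient-wise.
[s^0] = 0;  [s^1] = -1/2;  [s^2] = 1/2;  [s^3] = -17/48;  [s^4] = 1/4.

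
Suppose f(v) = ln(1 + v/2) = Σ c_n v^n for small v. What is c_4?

-1/64

Use the known series and substitute for the argument.
So c_4 = f^(4)(0)/4! = -1/64.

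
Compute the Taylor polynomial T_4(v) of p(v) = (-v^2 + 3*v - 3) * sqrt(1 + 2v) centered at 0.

Distribute the polynomial across the series and collect like powers.

31*v^4/8 - 4*v^3 + 7*v^2/2 - 3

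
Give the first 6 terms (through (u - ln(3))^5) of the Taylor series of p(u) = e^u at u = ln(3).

(u - ln(3))^5/40 + (u - ln(3))^4/8 + (u - ln(3))^3/2 + 3*(u - ln(3))^2/2 + 3*(u - ln(3)) + 3

[(u - ln(3))^0] = 3;  [(u - ln(3))^1] = 3;  [(u - ln(3))^2] = 3/2;  [(u - ln(3))^3] = 1/2;  [(u - ln(3))^4] = 1/8;  [(u - ln(3))^5] = 1/40.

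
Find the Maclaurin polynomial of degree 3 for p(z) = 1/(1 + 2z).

-8*z^3 + 4*z^2 - 2*z + 1

Compute the successive derivatives at the expansion point and divide by k!.
[z^0] = 1;  [z^1] = -2;  [z^2] = 4;  [z^3] = -8.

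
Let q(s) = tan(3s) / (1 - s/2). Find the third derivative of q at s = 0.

117/2

Take the Cauchy product of the two expansions.
From the series, [s^3] q = 39/4; multiply by 3! = 6 to get 117/2.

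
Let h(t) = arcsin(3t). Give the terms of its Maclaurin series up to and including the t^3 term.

9*t^3/2 + 3*t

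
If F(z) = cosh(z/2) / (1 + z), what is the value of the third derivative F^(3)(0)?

-27/4

Take the Cauchy product of the two expansions.
The coefficient of z^3 in the expansion is -9/8, so F′′′(0) = 3! * (-9/8) = -27/4.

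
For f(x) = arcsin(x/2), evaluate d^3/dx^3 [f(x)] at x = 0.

From the series, [x^3] f = 1/48; multiply by 3! = 6 to get 1/8.

1/8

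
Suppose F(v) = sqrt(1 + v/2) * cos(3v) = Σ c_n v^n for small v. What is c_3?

Expand each factor separately, then convolve coefficients.

-143/128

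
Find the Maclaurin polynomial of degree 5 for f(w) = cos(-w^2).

1 - w^4/2

f(0) = 1
f′(0) = 0
f′′(0) = 0
f′′′(0) = 0
f^(4)(0) = -12
f^(5)(0) = 0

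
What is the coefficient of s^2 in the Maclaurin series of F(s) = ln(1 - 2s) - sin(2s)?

Combine the two series term by term.

-2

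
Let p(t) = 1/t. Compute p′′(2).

1/4

Differentiate repeatedly and evaluate at the center.
The coefficient of (t - 2)^2 in the expansion is 1/8, so p′′(2) = 2! * (1/8) = 1/4.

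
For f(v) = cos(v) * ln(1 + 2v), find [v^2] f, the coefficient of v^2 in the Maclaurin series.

-2

Take the Cauchy product of the two expansions.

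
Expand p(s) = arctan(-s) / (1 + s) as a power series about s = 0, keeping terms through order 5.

-13*s^5/15 + 2*s^4/3 - 2*s^3/3 + s^2 - s

Write out both Maclaurin series and multiply, keeping only the needed powers.
p(0) = 0
p′(0) = -1
p′′(0) = 2
p′′′(0) = -4
p^(4)(0) = 16
p^(5)(0) = -104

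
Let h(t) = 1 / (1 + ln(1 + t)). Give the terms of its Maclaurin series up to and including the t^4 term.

11*t^4/3 - 7*t^3/3 + 3*t^2/2 - t + 1

Expand as Σ (-1)^k u^k with u equal to the inner function's series.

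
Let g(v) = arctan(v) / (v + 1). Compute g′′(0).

Multiply the numerator's expansion by the denominator's geometric series.
The coefficient of v^2 in the expansion is -1, so g′′(0) = 2! * (-1) = -2.

-2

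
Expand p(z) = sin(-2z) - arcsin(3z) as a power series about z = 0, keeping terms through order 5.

Combine the two series term by term.

-2219*z^5/120 - 19*z^3/6 - 5*z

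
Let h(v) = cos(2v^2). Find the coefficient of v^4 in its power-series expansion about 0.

-2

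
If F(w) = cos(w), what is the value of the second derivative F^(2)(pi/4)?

From the series, [(w - pi/4)^2] F = -sqrt(2)/4; multiply by 2! = 2 to get -sqrt(2)/2.

-sqrt(2)/2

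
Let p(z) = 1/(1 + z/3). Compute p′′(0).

2/9

From the series, [z^2] p = 1/9; multiply by 2! = 2 to get 2/9.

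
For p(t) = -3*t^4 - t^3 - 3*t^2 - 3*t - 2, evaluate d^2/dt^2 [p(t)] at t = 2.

-162

Compute the successive derivatives at the expansion point and divide by k!.
From the series, [(t - 2)^2] p = -81; multiply by 2! = 2 to get -162.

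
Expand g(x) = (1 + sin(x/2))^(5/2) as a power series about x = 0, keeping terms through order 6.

Let u equal the inner series; expand the outer function in u and truncate.
g(0) = 1
g′(0) = 5/4
g′′(0) = 15/16
g′′′(0) = -5/64
g^(4)(0) = -255/256
g^(5)(0) = -475/1024
g^(6)(0) = 4815/4096

107*x^6/65536 - 95*x^5/24576 - 85*x^4/2048 - 5*x^3/384 + 15*x^2/32 + 5*x/4 + 1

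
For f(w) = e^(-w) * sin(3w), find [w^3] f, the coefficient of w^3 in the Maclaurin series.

Multiply the two series term by term and collect like powers.

-3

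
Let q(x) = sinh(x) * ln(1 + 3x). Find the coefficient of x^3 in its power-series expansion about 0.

Take the Cauchy product of the two expansions.
[x^0] = 0;  [x^1] = 0;  [x^2] = 3;  [x^3] = -9/2.
So c_3 = q′′′(0)/3! = -9/2.

-9/2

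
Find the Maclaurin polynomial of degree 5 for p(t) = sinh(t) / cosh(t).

Write the quotient as an unknown series and match coefficients against numerator = denominator · series.
[t^0] = 0;  [t^1] = 1;  [t^2] = 0;  [t^3] = -1/3;  [t^4] = 0;  [t^5] = 2/15.

2*t^5/15 - t^3/3 + t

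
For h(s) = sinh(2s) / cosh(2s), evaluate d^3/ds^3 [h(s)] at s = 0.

Write the quotient as an unknown series and match coefficients against numerator = denominator · series.
The coefficient of s^3 in the expansion is -8/3, so h′′′(0) = 3! * (-8/3) = -16.

-16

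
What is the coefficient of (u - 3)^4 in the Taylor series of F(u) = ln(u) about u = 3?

-1/324

[(u - 3)^0] = ln(3);  [(u - 3)^1] = 1/3;  [(u - 3)^2] = -1/18;  [(u - 3)^3] = 1/81;  [(u - 3)^4] = -1/324.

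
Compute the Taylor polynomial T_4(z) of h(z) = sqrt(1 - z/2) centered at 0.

-5*z^4/2048 - z^3/128 - z^2/32 - z/4 + 1

Use the known series and substitute for the argument.
[z^0] = 1;  [z^1] = -1/4;  [z^2] = -1/32;  [z^3] = -1/128;  [z^4] = -5/2048.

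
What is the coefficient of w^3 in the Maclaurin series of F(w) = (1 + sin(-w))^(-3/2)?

Plug the Maclaurin series of the inner function into that of the outer and collect terms.
F(0) = 1
F′(0) = 3/2
F′′(0) = 15/4
F′′′(0) = 93/8
So c_3 = F′′′(0)/3! = 31/16.

31/16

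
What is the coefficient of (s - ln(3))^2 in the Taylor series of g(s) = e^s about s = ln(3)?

3/2

Compute the successive derivatives at the expansion point and divide by k!.
g(ln(3)) = 3
g′(ln(3)) = 3
g′′(ln(3)) = 3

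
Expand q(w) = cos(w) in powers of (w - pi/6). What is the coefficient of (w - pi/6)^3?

Apply the Taylor formula c_k = f^(k)(a)/k!.
q(pi/6) = sqrt(3)/2
q′(pi/6) = -1/2
q′′(pi/6) = -sqrt(3)/2
q′′′(pi/6) = 1/2
Dividing each by k! gives the coefficients c_0, ..., c_3.

1/12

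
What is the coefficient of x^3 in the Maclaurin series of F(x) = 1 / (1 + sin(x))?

Use the geometric series for the reciprocal, then substitute.
[x^0] = 1;  [x^1] = -1;  [x^2] = 1;  [x^3] = -5/6.

-5/6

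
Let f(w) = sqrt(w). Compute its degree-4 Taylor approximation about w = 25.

-(w - 25)^4/2000000 + (w - 25)^3/50000 - (w - 25)^2/1000 + (w - 25)/10 + 5

Differentiate repeatedly and evaluate at the center.
[(w - 25)^0] = 5;  [(w - 25)^1] = 1/10;  [(w - 25)^2] = -1/1000;  [(w - 25)^3] = 1/50000;  [(w - 25)^4] = -1/2000000.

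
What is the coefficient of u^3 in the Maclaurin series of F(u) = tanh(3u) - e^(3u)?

-27/2

Expand each term separately and add.
So c_3 = F′′′(0)/3! = -27/2.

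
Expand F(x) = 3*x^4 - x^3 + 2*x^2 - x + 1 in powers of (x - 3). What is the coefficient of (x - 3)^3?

35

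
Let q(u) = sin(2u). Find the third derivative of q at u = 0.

Use the known series and substitute for the argument.
From the series, [u^3] q = -4/3; multiply by 3! = 6 to get -8.

-8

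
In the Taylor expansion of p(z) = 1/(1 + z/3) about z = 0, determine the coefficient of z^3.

-1/27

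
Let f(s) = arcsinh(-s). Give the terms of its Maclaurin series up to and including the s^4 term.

[s^0] = 0;  [s^1] = -1;  [s^2] = 0;  [s^3] = 1/6;  [s^4] = 0.

s^3/6 - s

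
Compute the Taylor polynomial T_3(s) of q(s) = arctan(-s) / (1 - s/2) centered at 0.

s^3/12 - s^2/2 - s

Expand each factor separately, then convolve coefficients.
[s^0] = 0;  [s^1] = -1;  [s^2] = -1/2;  [s^3] = 1/12.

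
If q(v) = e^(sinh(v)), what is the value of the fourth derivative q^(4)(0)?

5

Let u equal the inner series; expand the outer function in u and truncate.
The coefficient of v^4 in the expansion is 5/24, so q^(4)(0) = 4! * (5/24) = 5.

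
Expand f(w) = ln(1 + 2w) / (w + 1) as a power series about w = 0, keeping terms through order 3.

Multiply the numerator's expansion by the denominator's geometric series.
[w^0] = 0;  [w^1] = 2;  [w^2] = -4;  [w^3] = 20/3.

20*w^3/3 - 4*w^2 + 2*w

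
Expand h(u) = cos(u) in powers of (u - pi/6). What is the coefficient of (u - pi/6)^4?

sqrt(3)/48

h(pi/6) = sqrt(3)/2
h′(pi/6) = -1/2
h′′(pi/6) = -sqrt(3)/2
h′′′(pi/6) = 1/2
h^(4)(pi/6) = sqrt(3)/2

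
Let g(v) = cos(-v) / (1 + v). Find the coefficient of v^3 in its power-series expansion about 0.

Expand each factor separately, then convolve coefficients.
[v^0] = 1;  [v^1] = -1;  [v^2] = 1/2;  [v^3] = -1/2.
So c_3 = g′′′(0)/3! = -1/2.

-1/2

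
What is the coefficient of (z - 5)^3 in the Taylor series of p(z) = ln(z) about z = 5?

c_3 = p′′′(5)/3! = 1/375.

1/375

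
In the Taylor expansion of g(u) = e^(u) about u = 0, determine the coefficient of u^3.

1/6

Compute the successive derivatives at the expansion point and divide by k!.
g(0) = 1
g′(0) = 1
g′′(0) = 1
g′′′(0) = 1
Then c_k = g^(k)(0)/k! gives each Taylor coefficient.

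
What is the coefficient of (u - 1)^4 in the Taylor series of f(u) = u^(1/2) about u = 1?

-5/128

f(1) = 1
f′(1) = 1/2
f′′(1) = -1/4
f′′′(1) = 3/8
f^(4)(1) = -15/16
So c_4 = f^(4)(1)/4! = -5/128.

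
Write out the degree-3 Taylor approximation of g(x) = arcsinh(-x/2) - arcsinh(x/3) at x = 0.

35*x^3/1296 - 5*x/6

Add the two expansions coefficient-wise.
[x^0] = 0;  [x^1] = -5/6;  [x^2] = 0;  [x^3] = 35/1296.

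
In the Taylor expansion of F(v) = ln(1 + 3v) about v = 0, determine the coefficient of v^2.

F(0) = 0
F′(0) = 3
F′′(0) = -9
So c_2 = F′′(0)/2! = -9/2.

-9/2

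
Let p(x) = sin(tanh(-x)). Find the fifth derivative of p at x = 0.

Substitute the inner expansion into the outer series and collect powers.
The coefficient of x^5 in the expansion is -37/120, so p^(5)(0) = 5! * (-37/120) = -37.

-37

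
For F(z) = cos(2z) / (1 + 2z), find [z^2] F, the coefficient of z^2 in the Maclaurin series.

Expand each factor separately, then convolve coefficients.
F(0) = 1
F′(0) = -2
F′′(0) = 4
Dividing each by k! gives the coefficients c_0, ..., c_2.

2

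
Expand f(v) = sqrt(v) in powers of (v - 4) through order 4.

-5*(v - 4)^4/16384 + (v - 4)^3/512 - (v - 4)^2/64 + (v - 4)/4 + 2

f(4) = 2
f′(4) = 1/4
f′′(4) = -1/32
f′′′(4) = 3/256
f^(4)(4) = -15/2048
The Taylor polynomial is Σ f^(k)(4)/k! · (v - 4)^k.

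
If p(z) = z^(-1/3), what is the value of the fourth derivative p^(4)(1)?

From the series, [(z - 1)^4] p = 35/243; multiply by 4! = 24 to get 280/81.

280/81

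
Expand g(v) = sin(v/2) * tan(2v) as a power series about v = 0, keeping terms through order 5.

Expand each factor separately, then convolve coefficients.
[v^0] = 0;  [v^1] = 0;  [v^2] = 1;  [v^3] = 0;  [v^4] = 31/24;  [v^5] = 0.

31*v^4/24 + v^2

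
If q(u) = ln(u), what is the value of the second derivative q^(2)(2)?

The coefficient of (u - 2)^2 in the expansion is -1/8, so q′′(2) = 2! * (-1/8) = -1/4.

-1/4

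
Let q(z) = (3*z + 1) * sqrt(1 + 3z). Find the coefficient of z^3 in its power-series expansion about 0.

Shift and add copies of the series according to the polynomial's terms.

-27/16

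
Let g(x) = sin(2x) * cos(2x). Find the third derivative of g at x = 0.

-32

Multiply the two series term by term and collect like powers.
From the series, [x^3] g = -16/3; multiply by 3! = 6 to get -32.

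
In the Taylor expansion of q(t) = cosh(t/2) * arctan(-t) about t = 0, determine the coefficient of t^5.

-103/640

Multiply the two series term by term and collect like powers.
q(0) = 0
q′(0) = -1
q′′(0) = 0
q′′′(0) = 5/4
q^(4)(0) = 0
q^(5)(0) = -309/16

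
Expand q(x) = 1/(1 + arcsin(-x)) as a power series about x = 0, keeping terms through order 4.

Let u equal the inner series; expand the outer function in u and truncate.

4*x^4/3 + 7*x^3/6 + x^2 + x + 1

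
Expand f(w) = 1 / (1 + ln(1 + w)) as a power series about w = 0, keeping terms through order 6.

Use the geometric series for the reciprocal, then substitute.
f(0) = 1
f′(0) = -1
f′′(0) = 3
f′′′(0) = -14
f^(4)(0) = 88
f^(5)(0) = -694
f^(6)(0) = 6578
Then c_k = f^(k)(0)/k! gives each Taylor coefficient.

3289*w^6/360 - 347*w^5/60 + 11*w^4/3 - 7*w^3/3 + 3*w^2/2 - w + 1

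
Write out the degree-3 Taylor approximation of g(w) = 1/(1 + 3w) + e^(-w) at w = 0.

Expand each term separately and add.
g(0) = 2
g′(0) = -4
g′′(0) = 19
g′′′(0) = -163
The Taylor polynomial is Σ g^(k)(0)/k! · w^k.

-163*w^3/6 + 19*w^2/2 - 4*w + 2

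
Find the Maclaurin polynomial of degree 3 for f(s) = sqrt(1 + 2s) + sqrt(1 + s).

9*s^3/16 - 5*s^2/8 + 3*s/2 + 2

Add the two expansions coefficient-wise.
[s^0] = 2;  [s^1] = 3/2;  [s^2] = -5/8;  [s^3] = 9/16.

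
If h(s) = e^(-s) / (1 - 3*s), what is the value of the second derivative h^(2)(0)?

Expand 1/(denominator) as a geometric series and multiply by the numerator's series.
The coefficient of s^2 in the expansion is 13/2, so h′′(0) = 2! * (13/2) = 13.

13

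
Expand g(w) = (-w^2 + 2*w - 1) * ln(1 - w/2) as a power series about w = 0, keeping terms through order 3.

7*w^3/24 - 7*w^2/8 + w/2

Distribute the polynomial across the series and collect like powers.
[w^0] = 0;  [w^1] = 1/2;  [w^2] = -7/8;  [w^3] = 7/24.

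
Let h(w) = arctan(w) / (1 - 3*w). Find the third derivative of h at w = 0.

52

Expand 1/(denominator) as a geometric series and multiply by the numerator's series.
The coefficient of w^3 in the expansion is 26/3, so h′′′(0) = 3! * (26/3) = 52.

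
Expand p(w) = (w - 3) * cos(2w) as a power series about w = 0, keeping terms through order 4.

-2*w^4 - 2*w^3 + 6*w^2 + w - 3

Distribute the polynomial across the series and collect like powers.
p(0) = -3
p′(0) = 1
p′′(0) = 12
p′′′(0) = -12
p^(4)(0) = -48
The Taylor polynomial is Σ p^(k)(0)/k! · w^k.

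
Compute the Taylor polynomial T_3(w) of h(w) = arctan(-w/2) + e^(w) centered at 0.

Combine the two series term by term.

5*w^3/24 + w^2/2 + w/2 + 1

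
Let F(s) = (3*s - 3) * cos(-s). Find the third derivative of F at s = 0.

-9

Shift and add copies of the series according to the polynomial's terms.
The coefficient of s^3 in the expansion is -3/2, so F′′′(0) = 3! * (-3/2) = -9.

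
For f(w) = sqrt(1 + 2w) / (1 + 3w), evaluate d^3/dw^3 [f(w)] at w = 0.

Expand each factor separately, then convolve coefficients.
From the series, [w^3] f = -16; multiply by 3! = 6 to get -96.

-96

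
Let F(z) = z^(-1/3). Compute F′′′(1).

-28/27

Use the known series and substitute for the argument.
The coefficient of (z - 1)^3 in the expansion is -14/81, so F′′′(1) = 3! * (-14/81) = -28/27.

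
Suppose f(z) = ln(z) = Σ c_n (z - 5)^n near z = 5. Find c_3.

f(5) = ln(5)
f′(5) = 1/5
f′′(5) = -1/25
f′′′(5) = 2/125
So c_3 = f′′′(5)/3! = 1/375.

1/375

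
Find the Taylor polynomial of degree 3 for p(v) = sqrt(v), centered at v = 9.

p(9) = 3
p′(9) = 1/6
p′′(9) = -1/108
p′′′(9) = 1/648

(v - 9)^3/3888 - (v - 9)^2/216 + (v - 9)/6 + 3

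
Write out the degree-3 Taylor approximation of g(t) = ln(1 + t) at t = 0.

t^3/3 - t^2/2 + t

Compute the successive derivatives at the expansion point and divide by k!.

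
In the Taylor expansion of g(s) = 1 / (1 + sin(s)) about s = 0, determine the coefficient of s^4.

2/3

Expand as Σ (-1)^k u^k with u equal to the inner function's series.
g(0) = 1
g′(0) = -1
g′′(0) = 2
g′′′(0) = -5
g^(4)(0) = 16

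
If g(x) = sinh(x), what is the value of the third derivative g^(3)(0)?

1

The coefficient of x^3 in the expansion is 1/6, so g′′′(0) = 3! * (1/6) = 1.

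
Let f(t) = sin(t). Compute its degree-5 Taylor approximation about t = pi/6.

sqrt(3)*(t - pi/6)^5/240 + (t - pi/6)^4/48 - sqrt(3)*(t - pi/6)^3/12 - (t - pi/6)^2/4 + sqrt(3)*(t - pi/6)/2 + 1/2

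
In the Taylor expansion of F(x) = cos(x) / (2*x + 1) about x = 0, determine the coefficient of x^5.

Multiply the numerator's expansion by the denominator's geometric series.
F(0) = 1
F′(0) = -2
F′′(0) = 7
F′′′(0) = -42
F^(4)(0) = 337
F^(5)(0) = -3370
Dividing each by k! gives the coefficients c_0, ..., c_5.

-337/12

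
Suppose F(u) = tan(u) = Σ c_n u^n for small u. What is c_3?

1/3

Compute the successive derivatives at the expansion point and divide by k!.
So c_3 = F′′′(0)/3! = 1/3.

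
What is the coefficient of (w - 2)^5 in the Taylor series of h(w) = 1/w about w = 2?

-1/64

Compute the successive derivatives at the expansion point and divide by k!.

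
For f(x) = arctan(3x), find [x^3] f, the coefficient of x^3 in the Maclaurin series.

-9

[x^0] = 0;  [x^1] = 3;  [x^2] = 0;  [x^3] = -9.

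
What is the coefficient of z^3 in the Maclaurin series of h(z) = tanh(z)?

-1/3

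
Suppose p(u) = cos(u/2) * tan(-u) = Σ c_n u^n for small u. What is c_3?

Take the Cauchy product of the two expansions.
p(0) = 0
p′(0) = -1
p′′(0) = 0
p′′′(0) = -5/4
So c_3 = p′′′(0)/3! = -5/24.

-5/24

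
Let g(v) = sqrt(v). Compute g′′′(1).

3/8

The coefficient of (v - 1)^3 in the expansion is 1/16, so g′′′(1) = 3! * (1/16) = 3/8.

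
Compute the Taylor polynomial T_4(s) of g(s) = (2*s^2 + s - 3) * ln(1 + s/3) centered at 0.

Multiply each power in the prefactor through the base expansion.
g(0) = 0
g′(0) = -1
g′′(0) = 1
g′′′(0) = 31/9
g^(4)(0) = -58/27
The Taylor polynomial is Σ g^(k)(0)/k! · s^k.

-29*s^4/324 + 31*s^3/54 + s^2/2 - s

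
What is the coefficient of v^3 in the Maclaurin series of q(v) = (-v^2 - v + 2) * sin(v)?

-4/3

Distribute the polynomial across the series and collect like powers.
q(0) = 0
q′(0) = 2
q′′(0) = -2
q′′′(0) = -8
So c_3 = q′′′(0)/3! = -4/3.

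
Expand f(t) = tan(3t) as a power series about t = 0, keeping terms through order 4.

f(0) = 0
f′(0) = 3
f′′(0) = 0
f′′′(0) = 54
f^(4)(0) = 0

9*t^3 + 3*t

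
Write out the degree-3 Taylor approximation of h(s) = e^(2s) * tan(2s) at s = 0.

Take the Cauchy product of the two expansions.
h(0) = 0
h′(0) = 2
h′′(0) = 8
h′′′(0) = 40

20*s^3/3 + 4*s^2 + 2*s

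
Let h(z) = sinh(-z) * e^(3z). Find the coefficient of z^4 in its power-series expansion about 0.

-5

Expand each factor separately, then convolve coefficients.
h(0) = 0
h′(0) = -1
h′′(0) = -6
h′′′(0) = -28
h^(4)(0) = -120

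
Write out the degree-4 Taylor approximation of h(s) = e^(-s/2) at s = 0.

s^4/384 - s^3/48 + s^2/8 - s/2 + 1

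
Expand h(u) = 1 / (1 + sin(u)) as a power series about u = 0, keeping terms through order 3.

-5*u^3/6 + u^2 - u + 1

Expand as Σ (-1)^k u^k with u equal to the inner function's series.
h(0) = 1
h′(0) = -1
h′′(0) = 2
h′′′(0) = -5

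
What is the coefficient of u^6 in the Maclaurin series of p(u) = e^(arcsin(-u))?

Plug the Maclaurin series of the inner function into that of the outer and collect terms.
p(0) = 1
p′(0) = -1
p′′(0) = 1
p′′′(0) = -2
p^(4)(0) = 5
p^(5)(0) = -20
p^(6)(0) = 85
So c_6 = p^(6)(0)/6! = 17/144.

17/144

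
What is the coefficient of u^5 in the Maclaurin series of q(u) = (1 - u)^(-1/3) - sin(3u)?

Add the two expansions coefficient-wise.

-55409/29160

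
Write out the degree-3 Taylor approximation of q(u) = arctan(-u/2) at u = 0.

q(0) = 0
q′(0) = -1/2
q′′(0) = 0
q′′′(0) = 1/4

u^3/24 - u/2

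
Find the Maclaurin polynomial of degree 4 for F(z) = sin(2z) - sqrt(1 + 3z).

Combine the two series term by term.

405*z^4/128 - 145*z^3/48 + 9*z^2/8 + z/2 - 1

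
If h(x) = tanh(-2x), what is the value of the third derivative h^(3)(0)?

16

The coefficient of x^3 in the expansion is 8/3, so h′′′(0) = 3! * (8/3) = 16.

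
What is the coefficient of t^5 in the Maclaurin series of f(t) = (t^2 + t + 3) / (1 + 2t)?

Multiply each power in the prefactor through the base expansion.
f(0) = 3
f′(0) = -5
f′′(0) = 22
f′′′(0) = -132
f^(4)(0) = 1056
f^(5)(0) = -10560

-88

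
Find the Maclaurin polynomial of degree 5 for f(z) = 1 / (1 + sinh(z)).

Use the geometric series for the reciprocal, then substitute.

-181*z^5/120 + 4*z^4/3 - 7*z^3/6 + z^2 - z + 1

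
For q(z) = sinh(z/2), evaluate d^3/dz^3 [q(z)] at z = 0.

Apply the Taylor formula c_k = f^(k)(a)/k!.
The coefficient of z^3 in the expansion is 1/48, so q′′′(0) = 3! * (1/48) = 1/8.

1/8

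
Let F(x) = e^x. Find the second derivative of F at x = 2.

The coefficient of (x - 2)^2 in the expansion is e^(2)/2, so F′′(2) = 2! * (e^(2)/2) = e^(2).

e^(2)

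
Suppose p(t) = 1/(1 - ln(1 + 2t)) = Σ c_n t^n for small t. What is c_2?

Plug the Maclaurin series of the inner function into that of the outer and collect terms.
[t^0] = 1;  [t^1] = 2;  [t^2] = 2.

2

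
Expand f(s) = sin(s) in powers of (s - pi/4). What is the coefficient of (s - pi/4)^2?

f(pi/4) = sqrt(2)/2
f′(pi/4) = sqrt(2)/2
f′′(pi/4) = -sqrt(2)/2

-sqrt(2)/4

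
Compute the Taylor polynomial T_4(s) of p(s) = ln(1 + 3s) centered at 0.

Compute the successive derivatives at the expansion point and divide by k!.
[s^0] = 0;  [s^1] = 3;  [s^2] = -9/2;  [s^3] = 9;  [s^4] = -81/4.

-81*s^4/4 + 9*s^3 - 9*s^2/2 + 3*s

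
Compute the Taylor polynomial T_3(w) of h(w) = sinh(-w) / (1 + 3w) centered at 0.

Multiply the two series term by term and collect like powers.
h(0) = 0
h′(0) = -1
h′′(0) = 6
h′′′(0) = -55

-55*w^3/6 + 3*w^2 - w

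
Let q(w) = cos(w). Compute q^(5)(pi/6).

Differentiate repeatedly and evaluate at the center.
The coefficient of (w - pi/6)^5 in the expansion is -1/240, so q^(5)(pi/6) = 5! * (-1/240) = -1/2.

-1/2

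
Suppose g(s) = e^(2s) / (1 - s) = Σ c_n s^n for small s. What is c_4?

Write out both Maclaurin series and multiply, keeping only the needed powers.

7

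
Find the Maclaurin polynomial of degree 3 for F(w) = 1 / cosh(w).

1 - w^2/2

Write the quotient as an unknown series and match coefficients against numerator = denominator · series.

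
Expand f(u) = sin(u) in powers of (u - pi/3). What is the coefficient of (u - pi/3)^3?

-1/12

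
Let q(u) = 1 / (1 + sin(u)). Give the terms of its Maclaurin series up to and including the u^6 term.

Use the geometric series for the reciprocal, then substitute.
q(0) = 1
q′(0) = -1
q′′(0) = 2
q′′′(0) = -5
q^(4)(0) = 16
q^(5)(0) = -61
q^(6)(0) = 272

17*u^6/45 - 61*u^5/120 + 2*u^4/3 - 5*u^3/6 + u^2 - u + 1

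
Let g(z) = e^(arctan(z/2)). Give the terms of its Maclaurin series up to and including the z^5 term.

Let u equal the inner series; expand the outer function in u and truncate.
g(0) = 1
g′(0) = 1/2
g′′(0) = 1/4
g′′′(0) = -1/8
g^(4)(0) = -7/16
g^(5)(0) = 5/32
The Taylor polynomial is Σ g^(k)(0)/k! · z^k.

z^5/768 - 7*z^4/384 - z^3/48 + z^2/8 + z/2 + 1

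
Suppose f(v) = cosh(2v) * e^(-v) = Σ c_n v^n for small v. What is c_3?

Multiply the two series term by term and collect like powers.

-13/6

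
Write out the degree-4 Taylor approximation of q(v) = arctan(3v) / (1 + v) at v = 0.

Multiply the two series term by term and collect like powers.

6*v^4 - 6*v^3 - 3*v^2 + 3*v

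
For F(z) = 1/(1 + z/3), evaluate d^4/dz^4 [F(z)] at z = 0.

8/27

From the series, [z^4] F = 1/81; multiply by 4! = 24 to get 8/27.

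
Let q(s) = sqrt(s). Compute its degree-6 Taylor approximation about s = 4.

-21*(s - 4)^6/2097152 + 7*(s - 4)^5/131072 - 5*(s - 4)^4/16384 + (s - 4)^3/512 - (s - 4)^2/64 + (s - 4)/4 + 2

[(s - 4)^0] = 2;  [(s - 4)^1] = 1/4;  [(s - 4)^2] = -1/64;  [(s - 4)^3] = 1/512;  [(s - 4)^4] = -5/16384;  [(s - 4)^5] = 7/131072;  [(s - 4)^6] = -21/2097152.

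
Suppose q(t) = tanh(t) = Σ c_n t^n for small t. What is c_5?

q(0) = 0
q′(0) = 1
q′′(0) = 0
q′′′(0) = -2
q^(4)(0) = 0
q^(5)(0) = 16

2/15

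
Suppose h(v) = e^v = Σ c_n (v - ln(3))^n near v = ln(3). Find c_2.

3/2

Differentiate repeatedly and evaluate at the center.
So c_2 = h′′(ln(3))/2! = 3/2.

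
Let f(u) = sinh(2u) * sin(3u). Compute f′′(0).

Write out both Maclaurin series and multiply, keeping only the needed powers.
The coefficient of u^2 in the expansion is 6, so f′′(0) = 2! * (6) = 12.

12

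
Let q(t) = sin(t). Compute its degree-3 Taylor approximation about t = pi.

(t - pi)^3/6 - (t - pi)

q(pi) = 0
q′(pi) = -1
q′′(pi) = 0
q′′′(pi) = 1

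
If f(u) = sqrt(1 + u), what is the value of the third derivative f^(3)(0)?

From the series, [u^3] f = 1/16; multiply by 3! = 6 to get 3/8.

3/8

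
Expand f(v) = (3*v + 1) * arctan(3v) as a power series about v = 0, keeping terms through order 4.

Multiply each power in the prefactor through the base expansion.
f(0) = 0
f′(0) = 3
f′′(0) = 18
f′′′(0) = -54
f^(4)(0) = -648
Dividing each by k! gives the coefficients c_0, ..., c_4.

-27*v^4 - 9*v^3 + 9*v^2 + 3*v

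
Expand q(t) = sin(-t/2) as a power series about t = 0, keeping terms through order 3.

q(0) = 0
q′(0) = -1/2
q′′(0) = 0
q′′′(0) = 1/8
The Taylor polynomial is Σ q^(k)(0)/k! · t^k.

t^3/48 - t/2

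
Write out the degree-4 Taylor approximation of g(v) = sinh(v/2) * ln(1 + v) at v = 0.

Take the Cauchy product of the two expansions.
g(0) = 0
g′(0) = 0
g′′(0) = 1
g′′′(0) = -3/2
g^(4)(0) = 9/2
The Taylor polynomial is Σ g^(k)(0)/k! · v^k.

3*v^4/16 - v^3/4 + v^2/2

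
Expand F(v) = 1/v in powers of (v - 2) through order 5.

-(v - 2)^5/64 + (v - 2)^4/32 - (v - 2)^3/16 + (v - 2)^2/8 - (v - 2)/4 + 1/2

F(2) = 1/2
F′(2) = -1/4
F′′(2) = 1/4
F′′′(2) = -3/8
F^(4)(2) = 3/4
F^(5)(2) = -15/8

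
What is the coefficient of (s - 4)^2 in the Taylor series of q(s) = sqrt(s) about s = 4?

Differentiate repeatedly and evaluate at the center.
[(s - 4)^0] = 2;  [(s - 4)^1] = 1/4;  [(s - 4)^2] = -1/64.

-1/64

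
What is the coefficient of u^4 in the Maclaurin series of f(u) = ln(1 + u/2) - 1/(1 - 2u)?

-1025/64

Expand each term separately and add.
f(0) = -1
f′(0) = -3/2
f′′(0) = -33/4
f′′′(0) = -191/4
f^(4)(0) = -3075/8
So c_4 = f^(4)(0)/4! = -1025/64.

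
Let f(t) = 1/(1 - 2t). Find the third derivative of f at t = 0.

48

From the series, [t^3] f = 8; multiply by 3! = 6 to get 48.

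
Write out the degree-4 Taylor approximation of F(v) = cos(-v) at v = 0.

Apply the Taylor formula c_k = f^(k)(a)/k!.
F(0) = 1
F′(0) = 0
F′′(0) = -1
F′′′(0) = 0
F^(4)(0) = 1

v^4/24 - v^2/2 + 1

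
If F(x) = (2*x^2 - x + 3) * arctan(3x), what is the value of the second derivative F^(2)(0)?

-6

Multiply each power in the prefactor through the base expansion.
The coefficient of x^2 in the expansion is -3, so F′′(0) = 2! * (-3) = -6.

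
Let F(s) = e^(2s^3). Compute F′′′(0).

The coefficient of s^3 in the expansion is 2, so F′′′(0) = 3! * (2) = 12.

12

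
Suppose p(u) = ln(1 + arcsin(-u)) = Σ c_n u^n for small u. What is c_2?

Substitute the inner expansion into the outer series and collect powers.
p(0) = 0
p′(0) = -1
p′′(0) = -1
Then c_k = p^(k)(0)/k! gives each Taylor coefficient.

-1/2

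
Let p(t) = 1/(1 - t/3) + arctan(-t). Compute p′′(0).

2/9

Add the two expansions coefficient-wise.
From the series, [t^2] p = 1/9; multiply by 2! = 2 to get 2/9.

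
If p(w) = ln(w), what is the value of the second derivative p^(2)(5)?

-1/25

Compute the successive derivatives at the expansion point and divide by k!.
From the series, [(w - 5)^2] p = -1/50; multiply by 2! = 2 to get -1/25.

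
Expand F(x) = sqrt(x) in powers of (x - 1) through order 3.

[(x - 1)^0] = 1;  [(x - 1)^1] = 1/2;  [(x - 1)^2] = -1/8;  [(x - 1)^3] = 1/16.

(x - 1)^3/16 - (x - 1)^2/8 + (x - 1)/2 + 1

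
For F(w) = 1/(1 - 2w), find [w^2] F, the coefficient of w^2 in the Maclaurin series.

4

[w^0] = 1;  [w^1] = 2;  [w^2] = 4.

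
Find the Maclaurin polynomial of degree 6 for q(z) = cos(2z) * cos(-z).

-73*z^6/144 + 41*z^4/24 - 5*z^2/2 + 1

Expand each factor separately, then convolve coefficients.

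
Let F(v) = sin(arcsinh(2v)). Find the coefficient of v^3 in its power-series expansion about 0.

-8/3

Substitute the inner expansion into the outer series and collect powers.
[v^0] = 0;  [v^1] = 2;  [v^2] = 0;  [v^3] = -8/3.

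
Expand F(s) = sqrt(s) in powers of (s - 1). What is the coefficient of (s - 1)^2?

Apply the Taylor formula c_k = f^(k)(a)/k!.
[(s - 1)^0] = 1;  [(s - 1)^1] = 1/2;  [(s - 1)^2] = -1/8.

-1/8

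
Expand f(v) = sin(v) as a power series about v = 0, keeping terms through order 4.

f(0) = 0
f′(0) = 1
f′′(0) = 0
f′′′(0) = -1
f^(4)(0) = 0

-v^3/6 + v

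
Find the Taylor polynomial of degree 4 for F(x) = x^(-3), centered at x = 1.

15*(x - 1)^4 - 10*(x - 1)^3 + 6*(x - 1)^2 - 3*(x - 1) + 1

Compute the successive derivatives at the expansion point and divide by k!.
[(x - 1)^0] = 1;  [(x - 1)^1] = -3;  [(x - 1)^2] = 6;  [(x - 1)^3] = -10;  [(x - 1)^4] = 15.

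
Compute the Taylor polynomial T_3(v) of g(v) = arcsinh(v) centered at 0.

g(0) = 0
g′(0) = 1
g′′(0) = 0
g′′′(0) = -1
Dividing each by k! gives the coefficients c_0, ..., c_3.

-v^3/6 + v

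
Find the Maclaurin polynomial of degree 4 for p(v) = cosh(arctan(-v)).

Substitute the inner expansion into the outer series and collect powers.
[v^0] = 1;  [v^1] = 0;  [v^2] = 1/2;  [v^3] = 0;  [v^4] = -7/24.

-7*v^4/24 + v^2/2 + 1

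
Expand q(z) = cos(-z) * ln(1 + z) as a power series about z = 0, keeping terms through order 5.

3*z^5/40 - z^3/6 - z^2/2 + z

Write out both Maclaurin series and multiply, keeping only the needed powers.
[z^0] = 0;  [z^1] = 1;  [z^2] = -1/2;  [z^3] = -1/6;  [z^4] = 0;  [z^5] = 3/40.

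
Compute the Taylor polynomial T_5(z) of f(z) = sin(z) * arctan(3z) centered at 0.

Write out both Maclaurin series and multiply, keeping only the needed powers.
f(0) = 0
f′(0) = 0
f′′(0) = 6
f′′′(0) = 0
f^(4)(0) = -228
f^(5)(0) = 0
Dividing each by k! gives the coefficients c_0, ..., c_5.

-19*z^4/2 + 3*z^2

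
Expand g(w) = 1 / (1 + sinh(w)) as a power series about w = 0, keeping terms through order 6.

Use the geometric series for the reciprocal, then substitute.
[w^0] = 1;  [w^1] = -1;  [w^2] = 1;  [w^3] = -7/6;  [w^4] = 4/3;  [w^5] = -181/120;  [w^6] = 77/45.

77*w^6/45 - 181*w^5/120 + 4*w^4/3 - 7*w^3/6 + w^2 - w + 1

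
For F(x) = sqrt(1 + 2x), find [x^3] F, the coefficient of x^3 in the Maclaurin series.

[x^0] = 1;  [x^1] = 1;  [x^2] = -1/2;  [x^3] = 1/2.

1/2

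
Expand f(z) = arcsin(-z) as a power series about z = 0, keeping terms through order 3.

f(0) = 0
f′(0) = -1
f′′(0) = 0
f′′′(0) = -1
The Taylor polynomial is Σ f^(k)(0)/k! · z^k.

-z^3/6 - z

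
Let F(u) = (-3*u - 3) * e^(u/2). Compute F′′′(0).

-21/8

Shift and add copies of the series according to the polynomial's terms.
From the series, [u^3] F = -7/16; multiply by 3! = 6 to get -21/8.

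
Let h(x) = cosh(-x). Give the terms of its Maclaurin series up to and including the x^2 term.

x^2/2 + 1

[x^0] = 1;  [x^1] = 0;  [x^2] = 1/2.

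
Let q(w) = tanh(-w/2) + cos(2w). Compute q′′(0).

Expand each term separately and add.
The coefficient of w^2 in the expansion is -2, so q′′(0) = 2! * (-2) = -4.

-4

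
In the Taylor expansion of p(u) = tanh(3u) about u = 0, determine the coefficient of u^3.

-9

p(0) = 0
p′(0) = 3
p′′(0) = 0
p′′′(0) = -54
So c_3 = p′′′(0)/3! = -9.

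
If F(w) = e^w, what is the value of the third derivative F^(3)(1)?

The coefficient of (w - 1)^3 in the expansion is e/6, so F′′′(1) = 3! * (e/6) = e.

e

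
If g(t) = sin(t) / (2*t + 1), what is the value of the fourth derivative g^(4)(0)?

Multiply the numerator's expansion by the denominator's geometric series.
From the series, [t^4] g = -23/3; multiply by 4! = 24 to get -184.

-184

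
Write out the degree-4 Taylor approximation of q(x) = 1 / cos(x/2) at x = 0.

Invert the denominator's series and multiply.
q(0) = 1
q′(0) = 0
q′′(0) = 1/4
q′′′(0) = 0
q^(4)(0) = 5/16

5*x^4/384 + x^2/8 + 1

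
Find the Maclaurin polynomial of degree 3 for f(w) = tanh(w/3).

Use the known series and substitute for the argument.
f(0) = 0
f′(0) = 1/3
f′′(0) = 0
f′′′(0) = -2/27
The Taylor polynomial is Σ f^(k)(0)/k! · w^k.

-w^3/81 + w/3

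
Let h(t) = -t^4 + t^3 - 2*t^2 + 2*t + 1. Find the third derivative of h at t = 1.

-18

Apply the Taylor formula c_k = f^(k)(a)/k!.
The coefficient of (t - 1)^3 in the expansion is -3, so h′′′(1) = 3! * (-3) = -18.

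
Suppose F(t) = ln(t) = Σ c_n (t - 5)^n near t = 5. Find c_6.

Differentiate repeatedly and evaluate at the center.
[(t - 5)^0] = ln(5);  [(t - 5)^1] = 1/5;  [(t - 5)^2] = -1/50;  [(t - 5)^3] = 1/375;  [(t - 5)^4] = -1/2500;  [(t - 5)^5] = 1/15625;  [(t - 5)^6] = -1/93750.
So c_6 = F^(6)(5)/6! = -1/93750.

-1/93750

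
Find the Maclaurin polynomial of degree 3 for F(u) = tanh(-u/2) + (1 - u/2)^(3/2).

Add the two expansions coefficient-wise.
F(0) = 1
F′(0) = -5/4
F′′(0) = 3/16
F′′′(0) = 19/64

19*u^3/384 + 3*u^2/32 - 5*u/4 + 1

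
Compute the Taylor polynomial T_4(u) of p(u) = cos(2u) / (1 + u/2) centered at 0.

Write out both Maclaurin series and multiply, keeping only the needed powers.

11*u^4/48 + 7*u^3/8 - 7*u^2/4 - u/2 + 1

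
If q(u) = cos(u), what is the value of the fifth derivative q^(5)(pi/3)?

-sqrt(3)/2

The coefficient of (u - pi/3)^5 in the expansion is -sqrt(3)/240, so q^(5)(pi/3) = 5! * (-sqrt(3)/240) = -sqrt(3)/2.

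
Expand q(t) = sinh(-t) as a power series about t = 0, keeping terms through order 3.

-t^3/6 - t

Apply the Taylor formula c_k = f^(k)(a)/k!.
q(0) = 0
q′(0) = -1
q′′(0) = 0
q′′′(0) = -1
Then c_k = q^(k)(0)/k! gives each Taylor coefficient.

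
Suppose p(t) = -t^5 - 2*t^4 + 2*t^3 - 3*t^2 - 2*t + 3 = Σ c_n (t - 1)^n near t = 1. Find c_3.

-16

p(1) = -3
p′(1) = -15
p′′(1) = -38
p′′′(1) = -96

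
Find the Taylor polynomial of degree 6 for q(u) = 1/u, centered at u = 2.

(u - 2)^6/128 - (u - 2)^5/64 + (u - 2)^4/32 - (u - 2)^3/16 + (u - 2)^2/8 - (u - 2)/4 + 1/2

[(u - 2)^0] = 1/2;  [(u - 2)^1] = -1/4;  [(u - 2)^2] = 1/8;  [(u - 2)^3] = -1/16;  [(u - 2)^4] = 1/32;  [(u - 2)^5] = -1/64;  [(u - 2)^6] = 1/128.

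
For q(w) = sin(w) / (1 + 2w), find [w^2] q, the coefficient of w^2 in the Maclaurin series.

-2

Write out both Maclaurin series and multiply, keeping only the needed powers.
[w^0] = 0;  [w^1] = 1;  [w^2] = -2.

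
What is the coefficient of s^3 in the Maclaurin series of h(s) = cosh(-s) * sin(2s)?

Expand each factor separately, then convolve coefficients.
[s^0] = 0;  [s^1] = 2;  [s^2] = 0;  [s^3] = -1/3.

-1/3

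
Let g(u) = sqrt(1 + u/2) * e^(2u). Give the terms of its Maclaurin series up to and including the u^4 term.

1947*u^4/2048 + 683*u^3/384 + 79*u^2/32 + 9*u/4 + 1

Multiply the two series term by term and collect like powers.
[u^0] = 1;  [u^1] = 9/4;  [u^2] = 79/32;  [u^3] = 683/384;  [u^4] = 1947/2048.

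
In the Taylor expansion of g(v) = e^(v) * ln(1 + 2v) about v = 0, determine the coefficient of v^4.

Multiply the two series term by term and collect like powers.
[v^0] = 0;  [v^1] = 2;  [v^2] = 0;  [v^3] = 5/3;  [v^4] = -2.

-2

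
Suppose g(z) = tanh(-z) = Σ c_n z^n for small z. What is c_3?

1/3

g(0) = 0
g′(0) = -1
g′′(0) = 0
g′′′(0) = 2
The Taylor polynomial is Σ g^(k)(0)/k! · z^k.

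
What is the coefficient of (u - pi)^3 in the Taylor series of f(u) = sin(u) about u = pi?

1/6

Apply the Taylor formula c_k = f^(k)(a)/k!.
[(u - pi)^0] = 0;  [(u - pi)^1] = -1;  [(u - pi)^2] = 0;  [(u - pi)^3] = 1/6.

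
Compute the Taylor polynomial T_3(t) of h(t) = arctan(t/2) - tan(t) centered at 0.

Combine the two series term by term.
[t^0] = 0;  [t^1] = -1/2;  [t^2] = 0;  [t^3] = -3/8.

-3*t^3/8 - t/2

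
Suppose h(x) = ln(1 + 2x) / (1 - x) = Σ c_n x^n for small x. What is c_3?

Expand 1/(denominator) as a geometric series and multiply by the numerator's series.
h(0) = 0
h′(0) = 2
h′′(0) = 0
h′′′(0) = 16

8/3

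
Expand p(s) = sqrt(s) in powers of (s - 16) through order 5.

7*(s - 16)^5/67108864 - 5*(s - 16)^4/2097152 + (s - 16)^3/16384 - (s - 16)^2/512 + (s - 16)/8 + 4

Differentiate repeatedly and evaluate at the center.
p(16) = 4
p′(16) = 1/8
p′′(16) = -1/256
p′′′(16) = 3/8192
p^(4)(16) = -15/262144
p^(5)(16) = 105/8388608
Then c_k = p^(k)(16)/k! gives each Taylor coefficient.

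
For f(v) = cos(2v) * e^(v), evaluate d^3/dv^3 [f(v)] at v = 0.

-11

Multiply the two series term by term and collect like powers.
From the series, [v^3] f = -11/6; multiply by 3! = 6 to get -11.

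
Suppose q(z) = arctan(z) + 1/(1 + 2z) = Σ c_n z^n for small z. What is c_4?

16

Combine the two series term by term.
q(0) = 1
q′(0) = -1
q′′(0) = 8
q′′′(0) = -50
q^(4)(0) = 384
So c_4 = q^(4)(0)/4! = 16.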